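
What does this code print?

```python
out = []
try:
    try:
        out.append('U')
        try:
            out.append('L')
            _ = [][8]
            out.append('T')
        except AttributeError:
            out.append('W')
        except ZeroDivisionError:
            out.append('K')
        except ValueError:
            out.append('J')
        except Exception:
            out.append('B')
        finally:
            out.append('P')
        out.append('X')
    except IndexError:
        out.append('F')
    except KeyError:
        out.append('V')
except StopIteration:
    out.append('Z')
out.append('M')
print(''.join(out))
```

Execution trace: 'U' (try body) → 'L' (inner try body) → 'B' (inner except Exception) → 'P' (inner finally) → 'X' (try body, no exception) → 'M' (after the try/except). Output: ULBPXM

Answer: ULBPXM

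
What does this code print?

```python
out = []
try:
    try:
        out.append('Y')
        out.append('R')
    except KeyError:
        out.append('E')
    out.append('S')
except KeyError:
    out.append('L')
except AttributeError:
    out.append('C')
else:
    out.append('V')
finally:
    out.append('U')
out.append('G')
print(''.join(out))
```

Execution trace: 'Y' (inner try body) → 'R' (inner try body, no exception) → 'S' (try body, no exception) → 'V' (else) → 'U' (finally) → 'G' (after the try/except). Output: YRSVUG

Answer: YRSVUG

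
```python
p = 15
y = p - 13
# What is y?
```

Trace:
`p = 15` → p = 15
`y = p - 13` → y = 2
So y = 2

Answer: 2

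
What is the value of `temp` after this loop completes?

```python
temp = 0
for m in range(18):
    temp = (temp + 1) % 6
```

Increment mod 6, 18 times = 0
`temp` takes the values: 0 → 1 → 2 → 3 → 4 → 5 → 0 → 1 → 2 → 3 → 4 → 5 → 0 → 1 → 2 → 3 → 4 → 5 → 0

Answer: 0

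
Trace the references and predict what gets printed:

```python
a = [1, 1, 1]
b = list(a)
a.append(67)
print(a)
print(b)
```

Key concept: list() constructor creates copy.
Step by step:
`a = [1, 1, 1]` → a = [1, 1, 1]
`b = list(a)` → b = [1, 1, 1]
`a.append(67)` → a = [1, 1, 1, 67]
`print(a)` → prints [1, 1, 1, 67]
`print(b)` → prints [1, 1, 1]

Answer:
[1, 1, 1, 67]
[1, 1, 1]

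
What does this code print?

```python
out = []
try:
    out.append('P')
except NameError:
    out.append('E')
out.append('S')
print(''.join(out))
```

Execution trace: 'P' (try body, no exception) → 'S' (after the try/except). Output: PS

Answer: PS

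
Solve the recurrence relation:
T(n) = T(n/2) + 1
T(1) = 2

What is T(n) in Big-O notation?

Each step divides n by 2 and adds 1. After log_2(n) steps we reach T(1)=2. So T(n) = 1·log_2(n) + 2 = O(log n).

Answer: O(log n)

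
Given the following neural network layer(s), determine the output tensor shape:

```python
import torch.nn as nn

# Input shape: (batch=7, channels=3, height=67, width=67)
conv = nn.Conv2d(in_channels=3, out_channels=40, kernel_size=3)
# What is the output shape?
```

Input: (7, 3, 67, 67) -> Output: (7, 40, 65, 65)

Answer: (7, 40, 65, 65)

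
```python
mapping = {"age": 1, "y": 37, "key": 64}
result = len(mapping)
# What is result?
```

Trace:
`mapping = {"age": 1, "y": 37, "key": 64}` → mapping = {'age': 1, 'y': 37, 'key': 64}
`result = len(mapping)` → result = 3
So result = 3

Answer: 3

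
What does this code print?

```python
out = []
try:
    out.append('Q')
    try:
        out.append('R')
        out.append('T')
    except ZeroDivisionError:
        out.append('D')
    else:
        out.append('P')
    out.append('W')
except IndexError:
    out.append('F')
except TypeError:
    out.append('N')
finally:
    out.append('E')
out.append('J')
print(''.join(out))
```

Execution trace: 'Q' (try body) → 'R' (inner try body) → 'T' (inner try body, no exception) → 'P' (inner else) → 'W' (try body, no exception) → 'E' (finally) → 'J' (after the try/except). Output: QRTPWEJ

Answer: QRTPWEJ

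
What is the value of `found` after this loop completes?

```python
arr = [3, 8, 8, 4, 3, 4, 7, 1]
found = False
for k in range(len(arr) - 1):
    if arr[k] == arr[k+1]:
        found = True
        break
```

Check consecutive duplicates in [3, 8, 8, 4, 3, 4, 7, 1]
`found` takes the values: False → True

Answer: True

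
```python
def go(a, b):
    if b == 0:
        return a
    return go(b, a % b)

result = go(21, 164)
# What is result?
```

go(21, 164) -> go(164, 21) -> go(21, 17) -> go(17, 4) -> go(4, 1) -> go(1, 0) -> 1

Answer: 1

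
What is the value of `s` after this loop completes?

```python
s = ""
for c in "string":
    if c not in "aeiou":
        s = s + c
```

Remove vowels from 'string'
`s` takes the values: "" → "s" → "st" → "str" → "strn" → "strng"

Answer: "strng"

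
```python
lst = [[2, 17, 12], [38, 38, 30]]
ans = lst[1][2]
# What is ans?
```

Trace:
`lst = [[2, 17, 12], [38, 38, 30]]` → lst = [[2, 17, 12], [38, 38, 30]]
`ans = lst[1][2]` → ans = 30
So ans = 30

Answer: 30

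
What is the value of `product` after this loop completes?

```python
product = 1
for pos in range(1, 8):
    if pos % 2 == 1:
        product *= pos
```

Product of odd numbers 1 to 7
`product` takes the values: 1 → 3 → 15 → 105

Answer: 105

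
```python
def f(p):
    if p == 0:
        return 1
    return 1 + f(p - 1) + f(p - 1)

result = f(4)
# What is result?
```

f(p) = 1 + 2·f(p-1), f(0)=1. Closed form: (1+1)·2^4 - 1 = 31.

Answer: 31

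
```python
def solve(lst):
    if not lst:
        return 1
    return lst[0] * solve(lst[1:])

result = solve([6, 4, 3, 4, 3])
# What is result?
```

Product over [6, 4, 3, 4, 3] = 6 * 4 * 3 * 4 * 3 = 864

Answer: 864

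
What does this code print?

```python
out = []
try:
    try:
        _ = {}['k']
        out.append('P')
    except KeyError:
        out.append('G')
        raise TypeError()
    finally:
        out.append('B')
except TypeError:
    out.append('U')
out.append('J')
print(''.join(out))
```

Execution trace: 'G' (inner except KeyError) → 'B' (inner finally) → 'U' (outer except TypeError) → 'J' (after the try/except). Output: GBUJ

Answer: GBUJ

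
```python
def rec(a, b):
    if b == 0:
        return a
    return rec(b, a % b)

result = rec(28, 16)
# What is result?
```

rec(28, 16) -> rec(16, 12) -> rec(12, 4) -> rec(4, 0) -> 4

Answer: 4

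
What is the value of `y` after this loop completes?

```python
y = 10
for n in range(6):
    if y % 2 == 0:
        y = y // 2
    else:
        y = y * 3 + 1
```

Collatz-style transformation from 10
`y` takes the values: 10 → 5 → 16 → 8 → 4 → 2 → 1

Answer: 1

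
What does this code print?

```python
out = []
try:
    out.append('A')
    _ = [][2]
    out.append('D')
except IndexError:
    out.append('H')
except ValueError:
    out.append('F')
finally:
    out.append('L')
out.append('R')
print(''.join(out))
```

Execution trace: 'A' (try body) → 'H' (except IndexError) → 'L' (finally) → 'R' (after the try/except). Output: AHLR

Answer: AHLR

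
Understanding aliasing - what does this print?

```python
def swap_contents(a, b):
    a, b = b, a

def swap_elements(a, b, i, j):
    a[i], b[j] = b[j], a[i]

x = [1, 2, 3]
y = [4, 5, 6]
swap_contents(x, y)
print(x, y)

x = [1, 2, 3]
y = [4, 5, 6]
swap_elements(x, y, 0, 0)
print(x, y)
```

Key concept: parameter rebinding vs mutation.
Step by step:
`x = [1, 2, 3]` → x = [1, 2, 3]
`y = [4, 5, 6]` → y = [4, 5, 6]
`swap_contents(x, y)` → no visible change to tracked variables
`print(x, y)` → prints [1, 2, 3] [4, 5, 6]
`x = [1, 2, 3]` → x = [1, 2, 3]
`y = [4, 5, 6]` → y = [4, 5, 6]
`swap_elements(x, y, 0, 0)` → x = [4, 2, 3]; y = [1, 5, 6]
`print(x, y)` → prints [4, 2, 3] [1, 5, 6]

Answer:
[1, 2, 3] [4, 5, 6]
[4, 2, 3] [1, 5, 6]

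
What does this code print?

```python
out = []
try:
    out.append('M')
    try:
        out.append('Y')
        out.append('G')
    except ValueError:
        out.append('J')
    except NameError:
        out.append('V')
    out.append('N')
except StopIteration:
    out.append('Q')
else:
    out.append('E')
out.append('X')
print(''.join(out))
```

Execution trace: 'M' (try body) → 'Y' (inner try body) → 'G' (inner try body, no exception) → 'N' (try body, no exception) → 'E' (else) → 'X' (after the try/except). Output: MYGNEX

Answer: MYGNEX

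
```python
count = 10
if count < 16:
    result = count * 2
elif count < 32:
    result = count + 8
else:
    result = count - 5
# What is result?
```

Trace:
`count = 10` → count = 10
`if count < 16: ...` → count < 16 is True → result = 20
So result = 20

Answer: 20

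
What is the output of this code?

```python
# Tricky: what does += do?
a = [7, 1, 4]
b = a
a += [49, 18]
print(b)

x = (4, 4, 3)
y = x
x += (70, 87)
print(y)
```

Key concept: += behavior differs for mutable vs immutable.
Step by step:
`a = [7, 1, 4]` → a = [7, 1, 4]
`b = a` → b = [7, 1, 4] (same object as a)
`a += [49, 18]` → a = [7, 1, 4, 49, 18] (same object as b); b = [7, 1, 4, 49, 18] (same object as a)
`print(b)` → prints [7, 1, 4, 49, 18]
`x = (4, 4, 3)` → x = (4, 4, 3)
`y = x` → y = (4, 4, 3)
`x += (70, 87)` → x = (4, 4, 3, 70, 87)
`print(y)` → prints (4, 4, 3)

Answer:
[7, 1, 4, 49, 18]
(4, 4, 3)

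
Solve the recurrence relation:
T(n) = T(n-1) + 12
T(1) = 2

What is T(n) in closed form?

Unrolling: T(n) = T(1) + 12·(n-1) = 2 + 12(n-1) = 12n - 10.

Answer: T(n) = 12n - 10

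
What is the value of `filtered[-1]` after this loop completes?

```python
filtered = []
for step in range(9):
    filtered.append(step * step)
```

Last element of squares 0 to 8
`filtered` takes the values: [] → [0] → [0, 1] → [0, 1, 4] → [0, 1, 4, 9] → [0, 1, 4, 9, 16] → [0, 1, 4, 9, 16, 25] → [0, 1, 4, 9, 16, 25, 36] → [0, 1, 4, 9, 16, 25, 36, 49] → [0, 1, 4, 9, 16, 25, 36, 49, 64]
So `filtered[-1]` = 64

Answer: 64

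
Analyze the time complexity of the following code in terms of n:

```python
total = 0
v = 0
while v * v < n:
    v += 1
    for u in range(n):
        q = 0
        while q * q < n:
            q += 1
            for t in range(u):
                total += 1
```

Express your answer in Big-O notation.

Each loop level contributes: √n × n × √n × n. Multiplying the contributions gives O(n^3).

Answer: O(n^3)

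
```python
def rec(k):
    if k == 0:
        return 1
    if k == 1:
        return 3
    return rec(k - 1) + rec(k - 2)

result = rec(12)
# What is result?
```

Build up from base cases: rec(0)=1, rec(1)=3, rec(2)=4, rec(3)=7, rec(4)=11, rec(5)=18, rec(6)=29, ..., rec(12)=521

Answer: 521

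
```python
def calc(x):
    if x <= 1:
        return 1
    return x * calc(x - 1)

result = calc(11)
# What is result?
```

calc(11) = 11 * 10 * 9 * 8 * 7 * 6 * 5 * 4 * 3 * 2 * 1 = 39916800

Answer: 39916800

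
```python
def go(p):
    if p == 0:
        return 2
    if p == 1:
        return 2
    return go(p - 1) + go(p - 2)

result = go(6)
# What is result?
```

Build up from base cases: go(0)=2, go(1)=2, go(2)=4, go(3)=6, go(4)=10, go(5)=16, go(6)=26

Answer: 26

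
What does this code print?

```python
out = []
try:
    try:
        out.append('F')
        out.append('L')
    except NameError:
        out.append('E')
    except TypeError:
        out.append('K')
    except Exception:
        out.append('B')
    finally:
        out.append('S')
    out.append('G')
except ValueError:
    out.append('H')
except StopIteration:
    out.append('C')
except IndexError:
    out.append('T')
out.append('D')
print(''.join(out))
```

Execution trace: 'F' (inner try body) → 'L' (inner try body, no exception) → 'S' (inner finally) → 'G' (try body, no exception) → 'D' (after the try/except). Output: FLSGD

Answer: FLSGD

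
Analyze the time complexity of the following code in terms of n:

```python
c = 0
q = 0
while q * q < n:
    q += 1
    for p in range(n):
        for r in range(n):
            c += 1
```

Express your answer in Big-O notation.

Each loop level contributes: √n × n × n. Multiplying the contributions gives O(n^2√n).

Answer: O(n^2√n)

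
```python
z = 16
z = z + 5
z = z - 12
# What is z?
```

Trace:
`z = 16` → z = 16
`z = z + 5` → z = 21
`z = z - 12` → z = 9
So z = 9

Answer: 9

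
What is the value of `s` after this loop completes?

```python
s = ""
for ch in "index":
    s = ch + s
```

Reverse 'index'
`s` takes the values: "" → "i" → "ni" → "dni" → "edni" → "xedni"

Answer: "xedni"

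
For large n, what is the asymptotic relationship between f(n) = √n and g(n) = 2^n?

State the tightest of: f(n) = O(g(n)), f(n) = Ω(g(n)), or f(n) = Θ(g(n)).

√n vs 2^n: f(n) = O(g(n)) but not Ω(g(n)) — 2^n grows strictly faster than √n.

Answer: f(n) = O(g(n)) but not Ω(g(n)) — 2^n grows strictly faster than √n.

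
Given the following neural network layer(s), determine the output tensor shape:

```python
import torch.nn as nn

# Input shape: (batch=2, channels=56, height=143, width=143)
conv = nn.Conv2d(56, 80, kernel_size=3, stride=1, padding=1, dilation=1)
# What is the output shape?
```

Input: (2, 56, 143, 143) -> Output: (2, 80, 143, 143)

Answer: (2, 80, 143, 143)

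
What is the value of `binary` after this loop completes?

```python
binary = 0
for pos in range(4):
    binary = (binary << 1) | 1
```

Build 4 consecutive 1-bits: 0b1111
`binary` takes the values: 0 → 1 → 3 → 7 → 15

Answer: 15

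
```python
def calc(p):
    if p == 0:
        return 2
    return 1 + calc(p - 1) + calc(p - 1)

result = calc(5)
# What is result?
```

calc(p) = 1 + 2·calc(p-1), calc(0)=2. Closed form: (2+1)·2^5 - 1 = 95.

Answer: 95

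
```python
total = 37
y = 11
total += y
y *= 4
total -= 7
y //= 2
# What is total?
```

Trace:
`total = 37` → total = 37
`y = 11` → y = 11
`total += y` → total = 48
`y *= 4` → y = 44
`total -= 7` → total = 41
`y //= 2` → y = 22
So total = 41

Answer: 41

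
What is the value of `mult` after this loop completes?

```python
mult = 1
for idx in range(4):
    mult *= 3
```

3^4 = 81
`mult` takes the values: 1 → 3 → 9 → 27 → 81

Answer: 81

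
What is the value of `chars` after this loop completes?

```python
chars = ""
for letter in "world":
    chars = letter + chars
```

Reverse 'world'
`chars` takes the values: "" → "w" → "ow" → "row" → "lrow" → "dlrow"

Answer: "dlrow"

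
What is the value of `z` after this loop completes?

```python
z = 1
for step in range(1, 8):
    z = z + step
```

Start at 1, add 1 through 7
`z` takes the values: 1 → 2 → 4 → 7 → 11 → 16 → 22 → 29

Answer: 29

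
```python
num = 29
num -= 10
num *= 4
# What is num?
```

Trace:
`num = 29` → num = 29
`num -= 10` → num = 19
`num *= 4` → num = 76
So num = 76

Answer: 76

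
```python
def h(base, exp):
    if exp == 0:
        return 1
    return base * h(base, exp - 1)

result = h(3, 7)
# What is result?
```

h(3, 7) = 3 * 3 * 3 * 3 * 3 * 3 * 3 = 2187

Answer: 2187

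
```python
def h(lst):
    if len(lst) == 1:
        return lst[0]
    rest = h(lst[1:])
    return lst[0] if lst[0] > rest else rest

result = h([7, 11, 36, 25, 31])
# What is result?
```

Recursive max over [7, 11, 36, 25, 31] = 36

Answer: 36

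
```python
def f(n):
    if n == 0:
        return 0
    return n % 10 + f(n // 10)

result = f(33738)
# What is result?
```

Sum of digits of 33738: 8 + 3 + 7 + 3 + 3 = 24

Answer: 24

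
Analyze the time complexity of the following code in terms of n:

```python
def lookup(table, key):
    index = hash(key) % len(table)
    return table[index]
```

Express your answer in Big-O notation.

This is Hash table lookup (average case). Time complexity: O(1).

Answer: O(1)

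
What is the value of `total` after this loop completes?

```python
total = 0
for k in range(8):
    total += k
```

Sum of 0 to 7 = 28
`total` takes the values: 0 → 1 → 3 → 6 → 10 → 15 → 21 → 28

Answer: 28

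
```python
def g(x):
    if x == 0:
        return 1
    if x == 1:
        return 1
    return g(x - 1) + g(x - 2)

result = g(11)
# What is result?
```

Build up from base cases: g(0)=1, g(1)=1, g(2)=2, g(3)=3, g(4)=5, g(5)=8, g(6)=13, ..., g(11)=144

Answer: 144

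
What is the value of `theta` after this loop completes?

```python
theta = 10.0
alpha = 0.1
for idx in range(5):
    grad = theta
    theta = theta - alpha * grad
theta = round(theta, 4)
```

Gradient descent: w = 10.0 * (1 - 0.1)^5
`theta` takes the values: 10.0 → 9.0 → 8.1 → 7.29 → 6.561 → 5.9049

Answer: 5.9049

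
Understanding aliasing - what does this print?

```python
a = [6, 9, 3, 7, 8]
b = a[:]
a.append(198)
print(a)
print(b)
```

Key concept: slice [:] creates copy.
Step by step:
`a = [6, 9, 3, 7, 8]` → a = [6, 9, 3, 7, 8]
`b = a[:]` → b = [6, 9, 3, 7, 8]
`a.append(198)` → a = [6, 9, 3, 7, 8, 198]
`print(a)` → prints [6, 9, 3, 7, 8, 198]
`print(b)` → prints [6, 9, 3, 7, 8]

Answer:
[6, 9, 3, 7, 8, 198]
[6, 9, 3, 7, 8]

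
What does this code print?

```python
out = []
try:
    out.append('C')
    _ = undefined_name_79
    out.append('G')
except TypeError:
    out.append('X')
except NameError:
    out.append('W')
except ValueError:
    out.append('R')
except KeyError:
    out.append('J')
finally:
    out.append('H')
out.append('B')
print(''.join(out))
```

Execution trace: 'C' (try body) → 'W' (except NameError) → 'H' (finally) → 'B' (after the try/except). Output: CWHB

Answer: CWHB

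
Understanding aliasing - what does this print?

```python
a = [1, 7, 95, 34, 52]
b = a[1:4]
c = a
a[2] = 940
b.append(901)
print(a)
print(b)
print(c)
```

Key concept: slice vs alias.
Step by step:
`a = [1, 7, 95, 34, 52]` → a = [1, 7, 95, 34, 52]
`b = a[1:4]` → b = [7, 95, 34]
`c = a` → c = [1, 7, 95, 34, 52] (same object as a)
`a[2] = 940` → a = [1, 7, 940, 34, 52] (same object as c); c = [1, 7, 940, 34, 52] (same object as a)
`b.append(901)` → b = [7, 95, 34, 901]
`print(a)` → prints [1, 7, 940, 34, 52]
`print(b)` → prints [7, 95, 34, 901]
`print(c)` → prints [1, 7, 940, 34, 52]

Answer:
[1, 7, 940, 34, 52]
[7, 95, 34, 901]
[1, 7, 940, 34, 52]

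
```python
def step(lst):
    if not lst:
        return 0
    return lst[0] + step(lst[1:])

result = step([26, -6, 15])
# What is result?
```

26 + (-6) + 15 + 0 = 35

Answer: 35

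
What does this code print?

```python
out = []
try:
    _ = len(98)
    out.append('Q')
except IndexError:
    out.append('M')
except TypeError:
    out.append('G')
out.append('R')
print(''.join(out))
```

Execution trace: 'G' (except TypeError) → 'R' (after the try/except). Output: GR

Answer: GR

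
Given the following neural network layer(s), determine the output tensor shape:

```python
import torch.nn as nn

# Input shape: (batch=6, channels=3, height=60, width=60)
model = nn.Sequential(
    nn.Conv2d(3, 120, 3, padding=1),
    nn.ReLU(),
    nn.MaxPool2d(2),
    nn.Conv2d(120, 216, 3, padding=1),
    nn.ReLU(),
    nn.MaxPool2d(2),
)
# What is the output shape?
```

Input: (6, 3, 60, 60) -> after first Conv2d: (6, 120, 60, 60) -> after first MaxPool2d: (6, 120, 30, 30) -> after second Conv2d: (6, 216, 30, 30) -> Output: (6, 216, 15, 15)

Answer: (6, 216, 15, 15)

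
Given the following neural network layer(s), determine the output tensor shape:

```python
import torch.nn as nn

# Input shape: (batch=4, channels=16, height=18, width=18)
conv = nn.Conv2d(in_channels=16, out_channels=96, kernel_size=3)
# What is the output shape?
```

Input: (4, 16, 18, 18) -> Output: (4, 96, 16, 16)

Answer: (4, 96, 16, 16)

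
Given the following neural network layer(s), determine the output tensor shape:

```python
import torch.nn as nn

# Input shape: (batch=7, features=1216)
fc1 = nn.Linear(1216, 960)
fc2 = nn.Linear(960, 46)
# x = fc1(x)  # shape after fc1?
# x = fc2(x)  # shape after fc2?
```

Input: (7, 1216) -> after fc1: (7, 960) -> Output: (7, 46)

Answer: (7, 46)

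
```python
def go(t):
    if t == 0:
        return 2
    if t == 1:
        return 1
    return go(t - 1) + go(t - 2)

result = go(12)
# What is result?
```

Build up from base cases: go(0)=2, go(1)=1, go(2)=3, go(3)=4, go(4)=7, go(5)=11, go(6)=18, ..., go(12)=322

Answer: 322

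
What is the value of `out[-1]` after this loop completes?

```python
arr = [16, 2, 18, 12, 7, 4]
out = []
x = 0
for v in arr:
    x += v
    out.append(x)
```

Cumulative sum ends at 59
`out` takes the values: [] → [16] → [16, 18] → [16, 18, 36] → [16, 18, 36, 48] → [16, 18, 36, 48, 55] → [16, 18, 36, 48, 55, 59]
So `out[-1]` = 59

Answer: 59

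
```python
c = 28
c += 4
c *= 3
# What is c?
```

Trace:
`c = 28` → c = 28
`c += 4` → c = 32
`c *= 3` → c = 96
So c = 96

Answer: 96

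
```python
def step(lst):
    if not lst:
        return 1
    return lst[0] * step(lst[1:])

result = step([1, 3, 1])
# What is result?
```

Product over [1, 3, 1] = 1 * 3 * 1 = 3

Answer: 3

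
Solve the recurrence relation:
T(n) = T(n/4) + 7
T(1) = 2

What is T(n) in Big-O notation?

Each step divides n by 4 and adds 7. After log_4(n) steps we reach T(1)=2. So T(n) = 7·log_4(n) + 2 = O(log n).

Answer: O(log n)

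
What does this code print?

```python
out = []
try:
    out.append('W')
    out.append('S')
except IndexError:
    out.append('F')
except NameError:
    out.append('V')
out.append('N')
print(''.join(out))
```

Execution trace: 'W' (try body) → 'S' (try body, no exception) → 'N' (after the try/except). Output: WSN

Answer: WSN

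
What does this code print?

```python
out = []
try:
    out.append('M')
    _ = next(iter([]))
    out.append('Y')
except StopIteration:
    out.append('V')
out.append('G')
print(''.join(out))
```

Execution trace: 'M' (try body) → 'V' (except StopIteration) → 'G' (after the try/except). Output: MVG

Answer: MVG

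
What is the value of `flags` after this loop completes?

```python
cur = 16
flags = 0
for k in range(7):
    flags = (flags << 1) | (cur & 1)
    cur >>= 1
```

Reverse lowest 7 bits of 16
`flags` takes the values: 0 → 1 → 2 → 4

Answer: 4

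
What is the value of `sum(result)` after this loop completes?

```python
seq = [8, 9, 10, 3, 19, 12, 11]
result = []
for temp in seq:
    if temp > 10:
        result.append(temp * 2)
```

Sum of doubled values > 10
`result` takes the values: [] → [38] → [38, 24] → [38, 24, 22]
So `sum(result)` = 84

Answer: 84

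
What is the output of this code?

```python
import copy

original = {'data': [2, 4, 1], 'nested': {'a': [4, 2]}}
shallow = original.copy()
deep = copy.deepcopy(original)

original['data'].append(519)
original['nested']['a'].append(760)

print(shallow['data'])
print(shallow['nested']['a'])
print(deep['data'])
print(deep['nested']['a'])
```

Key concept: comparing shallow vs deep copy.
Step by step:
`original = {'data': [2, 4, 1], 'nested': {'a': [4, 2]}}` → original = {'data': [2, 4, 1], 'nested': {'a': [4, 2]}}
`shallow = original.copy()` → shallow = {'data': [2, 4, 1], 'nested': {'a': [4, 2]}}
`deep = copy.deepcopy(original)` → deep = {'data': [2, 4, 1], 'nested': {'a': [4, 2]}}
`original['data'].append(519)` → original = {'data': [2, 4, 1, 519], 'nested': {'a': [4, 2]}}; shallow = {'data': [2, 4, 1, 519], 'nested': {'a': [4, 2]}}
`original['nested']['a'].append(760)` → original = {'data': [2, 4, 1, 519], 'nested': {'a': [4, 2, 760]}}; shallow = {'data': [2, 4, 1, 519], 'nested': {'a': [4, 2, 760]}}
`print(shallow['data'])` → prints [2, 4, 1, 519]
`print(shallow['nested']['a'])` → prints [4, 2, 760]
`print(deep['data'])` → prints [2, 4, 1]
`print(deep['nested']['a'])` → prints [4, 2]

Answer:
[2, 4, 1, 519]
[4, 2, 760]
[2, 4, 1]
[4, 2]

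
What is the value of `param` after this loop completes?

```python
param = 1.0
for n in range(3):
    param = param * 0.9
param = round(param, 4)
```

Exponential decay: 1.0 * 0.9^3
`param` takes the values: 1.0 → 0.9 → 0.81 → 0.729

Answer: 0.729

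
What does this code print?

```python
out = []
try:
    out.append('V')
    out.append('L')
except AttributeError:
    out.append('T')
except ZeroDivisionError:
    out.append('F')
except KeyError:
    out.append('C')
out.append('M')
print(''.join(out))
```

Execution trace: 'V' (try body) → 'L' (try body, no exception) → 'M' (after the try/except). Output: VLM

Answer: VLM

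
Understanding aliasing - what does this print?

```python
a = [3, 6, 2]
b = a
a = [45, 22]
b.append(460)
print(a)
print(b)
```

Key concept: rebinding vs mutation: a is rebound to a new list, b still points at the original.
Step by step:
`a = [3, 6, 2]` → a = [3, 6, 2]
`b = a` → b = [3, 6, 2] (same object as a)
`a = [45, 22]` → a = [45, 22]
`b.append(460)` → b = [3, 6, 2, 460]
`print(a)` → prints [45, 22]
`print(b)` → prints [3, 6, 2, 460]

Answer:
[45, 22]
[3, 6, 2, 460]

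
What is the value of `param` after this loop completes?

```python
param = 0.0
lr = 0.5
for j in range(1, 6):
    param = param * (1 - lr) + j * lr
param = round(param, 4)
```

Moving average with lr=0.5
`param` takes the values: 0.0 → 0.5 → 1.25 → 2.125 → 3.0625 → 4.03125 → 4.0312

Answer: 4.0312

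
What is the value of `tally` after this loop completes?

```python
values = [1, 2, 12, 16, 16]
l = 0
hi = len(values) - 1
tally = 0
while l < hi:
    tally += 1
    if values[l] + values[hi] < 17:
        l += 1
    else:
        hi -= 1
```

Steps to find pair summing to 17
`tally` takes the values: 0 → 1 → 2 → 3 → 4

Answer: 4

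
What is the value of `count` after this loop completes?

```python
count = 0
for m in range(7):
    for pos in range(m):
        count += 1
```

Triangle number: 0+1+2+...+6
`count` takes the values: 0 → 1 → 2 → 3 → 4 → 5 → 6 → 7 → 8 → 9 → 10 → 11 → 12 → 13 → 14 → 15 → 16 → 17 → 18 → 19 → 20 → 21

Answer: 21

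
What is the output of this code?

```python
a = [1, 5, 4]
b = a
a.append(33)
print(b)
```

Key concept: basic list aliasing.
Step by step:
`a = [1, 5, 4]` → a = [1, 5, 4]
`b = a` → b = [1, 5, 4] (same object as a)
`a.append(33)` → a = [1, 5, 4, 33] (same object as b); b = [1, 5, 4, 33] (same object as a)
`print(b)` → prints [1, 5, 4, 33]

Answer: [1, 5, 4, 33]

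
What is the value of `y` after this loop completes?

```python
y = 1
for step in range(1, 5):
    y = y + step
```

Start at 1, add 1 through 4
`y` takes the values: 1 → 2 → 4 → 7 → 11

Answer: 11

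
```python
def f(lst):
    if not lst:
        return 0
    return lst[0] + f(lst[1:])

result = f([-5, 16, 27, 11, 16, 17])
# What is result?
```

(-5) + 16 + 27 + 11 + 16 + 17 + 0 = 82

Answer: 82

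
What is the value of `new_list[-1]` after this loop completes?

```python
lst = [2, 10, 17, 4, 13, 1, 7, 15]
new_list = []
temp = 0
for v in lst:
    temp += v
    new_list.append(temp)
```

Cumulative sum ends at 69
`new_list` takes the values: [] → [2] → [2, 12] → [2, 12, 29] → [2, 12, 29, 33] → [2, 12, 29, 33, 46] → [2, 12, 29, 33, 46, 47] → [2, 12, 29, 33, 46, 47, 54] → [2, 12, 29, 33, 46, 47, 54, 69]
So `new_list[-1]` = 69

Answer: 69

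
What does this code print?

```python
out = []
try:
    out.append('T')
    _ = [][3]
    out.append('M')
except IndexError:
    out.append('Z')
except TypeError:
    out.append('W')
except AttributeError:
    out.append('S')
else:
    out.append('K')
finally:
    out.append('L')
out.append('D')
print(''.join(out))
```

Execution trace: 'T' (try body) → 'Z' (except IndexError) → 'L' (finally) → 'D' (after the try/except). Output: TZLD

Answer: TZLD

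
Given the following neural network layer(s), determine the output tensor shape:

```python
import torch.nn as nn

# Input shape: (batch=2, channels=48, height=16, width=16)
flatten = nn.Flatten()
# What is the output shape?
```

Input: (2, 48, 16, 16) -> Output: (2, 12288)

Answer: (2, 12288)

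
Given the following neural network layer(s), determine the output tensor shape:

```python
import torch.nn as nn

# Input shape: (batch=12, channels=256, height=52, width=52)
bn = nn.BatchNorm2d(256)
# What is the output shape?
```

Input: (12, 256, 52, 52) -> Output: (12, 256, 52, 52)

Answer: (12, 256, 52, 52)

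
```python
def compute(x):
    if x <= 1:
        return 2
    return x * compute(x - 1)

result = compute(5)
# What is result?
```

compute(5) = 5 * 4 * 3 * 2 * 2 = 240

Answer: 240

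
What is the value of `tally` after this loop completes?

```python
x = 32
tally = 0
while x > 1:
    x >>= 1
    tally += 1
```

Count right shifts until 1
`tally` takes the values: 0 → 1 → 2 → 3 → 4 → 5

Answer: 5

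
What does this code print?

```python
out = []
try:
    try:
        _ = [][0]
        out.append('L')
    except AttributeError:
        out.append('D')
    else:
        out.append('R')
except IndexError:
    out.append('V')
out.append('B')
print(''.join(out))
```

Execution trace: 'V' (outer except IndexError) → 'B' (after the try/except). Output: VB

Answer: VB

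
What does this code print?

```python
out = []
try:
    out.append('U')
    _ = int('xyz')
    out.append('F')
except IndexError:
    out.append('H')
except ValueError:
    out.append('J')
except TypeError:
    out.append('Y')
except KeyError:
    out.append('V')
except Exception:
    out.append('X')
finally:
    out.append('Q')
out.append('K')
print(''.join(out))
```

Execution trace: 'U' (try body) → 'J' (except ValueError) → 'Q' (finally) → 'K' (after the try/except). Output: UJQK

Answer: UJQK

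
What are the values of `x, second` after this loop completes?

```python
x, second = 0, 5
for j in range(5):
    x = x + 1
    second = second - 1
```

x goes 0→5, second goes 5→0
`x, second` takes the values: (0, 5) → (1, 5) → (1, 4) → (2, 4) → (2, 3) → (3, 3) → (3, 2) → (4, 2) → (4, 1) → (5, 1) → (5, 0)

Answer: 5, 0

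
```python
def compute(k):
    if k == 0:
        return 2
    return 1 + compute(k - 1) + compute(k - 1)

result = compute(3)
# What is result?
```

compute(k) = 1 + 2·compute(k-1), compute(0)=2. Closed form: (2+1)·2^3 - 1 = 23.

Answer: 23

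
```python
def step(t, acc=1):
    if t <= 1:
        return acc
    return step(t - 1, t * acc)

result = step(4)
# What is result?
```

Accumulator trace (n, acc): (4, 1) -> (3, 4) -> (2, 12) -> (1, 24) -> return 24

Answer: 24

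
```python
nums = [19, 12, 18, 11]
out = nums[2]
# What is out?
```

Trace:
`nums = [19, 12, 18, 11]` → nums = [19, 12, 18, 11]
`out = nums[2]` → out = 18
So out = 18

Answer: 18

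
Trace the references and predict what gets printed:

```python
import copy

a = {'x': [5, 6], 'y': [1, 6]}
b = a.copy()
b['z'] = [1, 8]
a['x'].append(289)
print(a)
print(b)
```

Key concept: shallow copy of dict with mutable values.
Step by step:
`a = {'x': [5, 6], 'y': [1, 6]}` → a = {'x': [5, 6], 'y': [1, 6]}
`b = a.copy()` → b = {'x': [5, 6], 'y': [1, 6]}
`b['z'] = [1, 8]` → b = {'x': [5, 6], 'y': [1, 6], 'z': [1, 8]}
`a['x'].append(289)` → a = {'x': [5, 6, 289], 'y': [1, 6]}; b = {'x': [5, 6, 289], 'y': [1, 6], 'z': [1, 8]}
`print(a)` → prints {'x': [5, 6, 289], 'y': [1, 6]}
`print(b)` → prints {'x': [5, 6, 289], 'y': [1, 6], 'z': [1, 8]}

Answer:
{'x': [5, 6, 289], 'y': [1, 6]}
{'x': [5, 6, 289], 'y': [1, 6], 'z': [1, 8]}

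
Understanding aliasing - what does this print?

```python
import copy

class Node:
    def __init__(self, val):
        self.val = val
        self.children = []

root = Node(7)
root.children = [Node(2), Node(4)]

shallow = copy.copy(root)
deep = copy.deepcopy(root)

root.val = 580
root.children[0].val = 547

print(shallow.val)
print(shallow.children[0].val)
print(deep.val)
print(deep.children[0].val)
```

Key concept: deep copy with custom objects.
Step by step:
`root = Node(7)` → root = Node(val=7, children=[])
`root.children = [Node(2), Node(4)]` → root = Node(val=7, children=[Node(val=2, children=[]), Node(val=4, children=[])])
`shallow = copy.copy(root)` → shallow = Node(val=7, children=[Node(val=2, children=[]), Node(val=4, children=[])])
`deep = copy.deepcopy(root)` → deep = Node(val=7, children=[Node(val=2, children=[]), Node(val=4, children=[])])
`root.val = 580` → root = Node(val=580, children=[Node(val=2, children=[]), Node(val=4, children=[])])
`root.children[0].val = 547` → root = Node(val=580, children=[Node(val=547, children=[]), Node(val=4, children=[])]); shallow = Node(val=7, children=[Node(val=547, children=[]), Node(val=4, children=[])])
`print(shallow.val)` → prints 7
`print(shallow.children[0].val)` → prints 547
`print(deep.val)` → prints 7
`print(deep.children[0].val)` → prints 2

Answer:
7
547
7
2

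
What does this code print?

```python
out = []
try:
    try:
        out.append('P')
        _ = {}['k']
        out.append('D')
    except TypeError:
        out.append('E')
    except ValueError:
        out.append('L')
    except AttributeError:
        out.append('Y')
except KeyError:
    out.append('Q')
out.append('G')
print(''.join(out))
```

Execution trace: 'P' (try body) → 'Q' (outer except KeyError) → 'G' (after the try/except). Output: PQG

Answer: PQG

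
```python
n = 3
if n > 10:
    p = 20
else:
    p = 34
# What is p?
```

Trace:
`n = 3` → n = 3
`if n > 10: ...` → n > 10 is False, take else branch → p = 34
So p = 34

Answer: 34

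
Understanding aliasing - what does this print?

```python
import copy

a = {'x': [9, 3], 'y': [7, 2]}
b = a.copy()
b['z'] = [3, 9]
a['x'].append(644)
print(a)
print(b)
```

Key concept: shallow copy of dict with mutable values.
Step by step:
`a = {'x': [9, 3], 'y': [7, 2]}` → a = {'x': [9, 3], 'y': [7, 2]}
`b = a.copy()` → b = {'x': [9, 3], 'y': [7, 2]}
`b['z'] = [3, 9]` → b = {'x': [9, 3], 'y': [7, 2], 'z': [3, 9]}
`a['x'].append(644)` → a = {'x': [9, 3, 644], 'y': [7, 2]}; b = {'x': [9, 3, 644], 'y': [7, 2], 'z': [3, 9]}
`print(a)` → prints {'x': [9, 3, 644], 'y': [7, 2]}
`print(b)` → prints {'x': [9, 3, 644], 'y': [7, 2], 'z': [3, 9]}

Answer:
{'x': [9, 3, 644], 'y': [7, 2]}
{'x': [9, 3, 644], 'y': [7, 2], 'z': [3, 9]}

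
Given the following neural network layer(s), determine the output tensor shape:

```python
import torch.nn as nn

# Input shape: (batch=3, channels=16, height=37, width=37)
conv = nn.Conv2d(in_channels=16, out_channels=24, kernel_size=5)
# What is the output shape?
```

Input: (3, 16, 37, 37) -> Output: (3, 24, 33, 33)

Answer: (3, 24, 33, 33)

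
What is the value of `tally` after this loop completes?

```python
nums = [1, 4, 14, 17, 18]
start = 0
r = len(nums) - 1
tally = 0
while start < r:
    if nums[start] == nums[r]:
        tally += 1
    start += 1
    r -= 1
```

Count matching pairs from ends
`tally` takes the values: 0

Answer: 0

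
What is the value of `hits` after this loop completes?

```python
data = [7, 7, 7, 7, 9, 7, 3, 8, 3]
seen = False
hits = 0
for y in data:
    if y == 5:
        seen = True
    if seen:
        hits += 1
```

Count elements after first 5 in [7, 7, 7, 7, 9, 7, 3, 8, 3]
`hits` takes the values: 0

Answer: 0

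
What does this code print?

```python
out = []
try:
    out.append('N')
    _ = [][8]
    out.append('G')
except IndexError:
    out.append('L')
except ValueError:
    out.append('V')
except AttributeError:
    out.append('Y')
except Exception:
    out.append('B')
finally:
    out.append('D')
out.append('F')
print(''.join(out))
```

Execution trace: 'N' (try body) → 'L' (except IndexError) → 'D' (finally) → 'F' (after the try/except). Output: NLDF

Answer: NLDF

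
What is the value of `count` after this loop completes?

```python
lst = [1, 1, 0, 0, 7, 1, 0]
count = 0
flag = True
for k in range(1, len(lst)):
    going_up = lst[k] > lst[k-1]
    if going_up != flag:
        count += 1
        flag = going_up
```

Count direction changes in [1, 1, 0, 0, 7, 1, 0]
`count` takes the values: 0 → 1 → 2 → 3

Answer: 3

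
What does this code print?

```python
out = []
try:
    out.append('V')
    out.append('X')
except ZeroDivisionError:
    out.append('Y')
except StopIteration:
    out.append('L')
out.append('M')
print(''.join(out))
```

Execution trace: 'V' (try body) → 'X' (try body, no exception) → 'M' (after the try/except). Output: VXM

Answer: VXM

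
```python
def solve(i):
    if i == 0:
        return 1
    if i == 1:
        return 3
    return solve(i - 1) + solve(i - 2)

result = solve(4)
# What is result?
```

Build up from base cases: solve(0)=1, solve(1)=3, solve(2)=4, solve(3)=7, solve(4)=11

Answer: 11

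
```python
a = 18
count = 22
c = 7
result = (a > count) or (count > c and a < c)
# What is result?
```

Trace:
`a = 18` → a = 18
`count = 22` → count = 22
`c = 7` → c = 7
`result = (a > count) or (count > c and a < c)` → result = False
So result = False

Answer: False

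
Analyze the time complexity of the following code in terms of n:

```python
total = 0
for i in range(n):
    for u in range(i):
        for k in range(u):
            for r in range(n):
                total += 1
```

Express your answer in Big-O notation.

Each loop level contributes: n × n × n × n. Multiplying the contributions gives O(n^4).

Answer: O(n^4)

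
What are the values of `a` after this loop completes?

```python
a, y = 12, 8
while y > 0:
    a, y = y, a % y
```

GCD of 12 and 8
`a` takes the values: 12 → 8 → 4

Answer: 4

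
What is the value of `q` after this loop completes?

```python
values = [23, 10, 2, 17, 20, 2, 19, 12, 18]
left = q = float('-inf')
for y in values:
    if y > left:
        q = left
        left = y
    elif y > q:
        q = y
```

Second largest (with repeats) in [23, 10, 2, 17, 20, 2, 19, 12, 18]
`q` takes the values: -inf → 10 → 17 → 20

Answer: 20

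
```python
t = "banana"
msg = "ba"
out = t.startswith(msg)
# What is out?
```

Trace:
`t = "banana"` → t = 'banana'
`msg = "ba"` → msg = 'ba'
`out = t.startswith(msg)` → out = True
So out = True

Answer: True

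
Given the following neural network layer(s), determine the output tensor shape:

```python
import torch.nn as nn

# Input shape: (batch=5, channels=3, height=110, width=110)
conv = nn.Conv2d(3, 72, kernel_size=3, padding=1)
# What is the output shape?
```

Input: (5, 3, 110, 110) -> Output: (5, 72, 110, 110)

Answer: (5, 72, 110, 110)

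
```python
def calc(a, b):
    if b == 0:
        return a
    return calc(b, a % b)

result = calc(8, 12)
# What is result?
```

calc(8, 12) -> calc(12, 8) -> calc(8, 4) -> calc(4, 0) -> 4

Answer: 4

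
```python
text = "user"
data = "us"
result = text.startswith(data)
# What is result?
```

Trace:
`text = "user"` → text = 'user'
`data = "us"` → data = 'us'
`result = text.startswith(data)` → result = True
So result = True

Answer: True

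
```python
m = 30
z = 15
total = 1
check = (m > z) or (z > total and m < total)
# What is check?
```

Trace:
`m = 30` → m = 30
`z = 15` → z = 15
`total = 1` → total = 1
`check = (m > z) or (z > total and m < total)` → check = True
So check = True

Answer: True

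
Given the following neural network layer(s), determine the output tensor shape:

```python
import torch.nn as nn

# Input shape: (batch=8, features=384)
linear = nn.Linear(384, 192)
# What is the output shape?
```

Input: (8, 384) -> Output: (8, 192)

Answer: (8, 192)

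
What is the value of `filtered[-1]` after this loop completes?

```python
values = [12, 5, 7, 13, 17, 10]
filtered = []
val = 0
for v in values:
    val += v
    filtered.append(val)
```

Cumulative sum ends at 64
`filtered` takes the values: [] → [12] → [12, 17] → [12, 17, 24] → [12, 17, 24, 37] → [12, 17, 24, 37, 54] → [12, 17, 24, 37, 54, 64]
So `filtered[-1]` = 64

Answer: 64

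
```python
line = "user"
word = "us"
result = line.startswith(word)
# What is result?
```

Trace:
`line = "user"` → line = 'user'
`word = "us"` → word = 'us'
`result = line.startswith(word)` → result = True
So result = True

Answer: True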